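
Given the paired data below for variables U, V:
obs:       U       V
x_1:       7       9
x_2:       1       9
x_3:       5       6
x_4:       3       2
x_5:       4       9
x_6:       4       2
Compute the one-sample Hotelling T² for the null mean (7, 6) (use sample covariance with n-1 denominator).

Step 1 — sample mean vector:
  mean(U) = (7 + 1 + 5 + 3 + 4 + 4) / 6 = 24/6 = 4
  mean(V) = (9 + 9 + 6 + 2 + 9 + 2) / 6 = 37/6 = 6.1667
  x̄ = (4, 6.1667),  deviation x̄ - mu_0 = (4, 6.1667) - (7, 6) = (-3, 0.1667).

Step 2 — sample covariance matrix, S[i,j] = (1/(n-1)) · Σ_k (x_{k,i} - mean_i) · (x_{k,j} - mean_j), divisor n-1 = 5:
  S[U,U] = ((3)·(3) + (-3)·(-3) + (1)·(1) + (-1)·(-1) + (0)·(0) + (0)·(0)) / 5 = 20/5 = 4
  S[U,V] = ((3)·(2.8333) + (-3)·(2.8333) + (1)·(-0.1667) + (-1)·(-4.1667) + (0)·(2.8333) + (0)·(-4.1667)) / 5 = 4/5 = 0.8
  S[V,V] = ((2.8333)·(2.8333) + (2.8333)·(2.8333) + (-0.1667)·(-0.1667) + (-4.1667)·(-4.1667) + (2.8333)·(2.8333) + (-4.1667)·(-4.1667)) / 5 = 58.8333/5 = 11.7667
  S = [[4, 0.8],
 [0.8, 11.7667]].

Step 3 — invert S. det(S) = 4·11.7667 - (0.8)² = 46.4267.
  S^{-1} = (1/det) · [[d, -b], [-b, a]] = [[0.2534, -0.0172],
 [-0.0172, 0.0862]].

Step 4 — quadratic form (x̄ - mu_0)^T · S^{-1} · (x̄ - mu_0):
  S^{-1} · (x̄ - mu_0) = (-0.7632, 0.0661),
  (x̄ - mu_0)^T · [...] = (-3)·(-0.7632) + (0.1667)·(0.0661) = 2.3006.

Step 5 — scale by n: T² = 6 · 2.3006 = 13.8038.

T² ≈ 13.8038


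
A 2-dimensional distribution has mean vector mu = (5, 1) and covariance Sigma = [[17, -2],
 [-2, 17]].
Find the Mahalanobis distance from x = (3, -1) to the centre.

Step 1 — centre the observation: (x - mu) = (-2, -2).

Step 2 — invert Sigma. det(Sigma) = 17·17 - (-2)² = 285.
  Sigma^{-1} = (1/det) · [[d, -b], [-b, a]] = [[0.0596, 0.007],
 [0.007, 0.0596]].

Step 3 — form the quadratic (x - mu)^T · Sigma^{-1} · (x - mu):
  Sigma^{-1} · (x - mu) = (-0.1333, -0.1333).
  (x - mu)^T · [Sigma^{-1} · (x - mu)] = (-2)·(-0.1333) + (-2)·(-0.1333) = 0.5333.

Step 4 — take square root: d = √(0.5333) ≈ 0.7303.

d(x, mu) = √(0.5333) ≈ 0.7303


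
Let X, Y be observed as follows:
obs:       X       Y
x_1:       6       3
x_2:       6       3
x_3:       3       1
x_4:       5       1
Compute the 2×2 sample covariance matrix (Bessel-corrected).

Step 1 — column means:
  mean(X) = (6 + 6 + 3 + 5) / 4 = 20/4 = 5
  mean(Y) = (3 + 3 + 1 + 1) / 4 = 8/4 = 2

Step 2 — sample covariance S[i,j] = (1/(n-1)) · Σ_k (x_{k,i} - mean_i) · (x_{k,j} - mean_j), with n-1 = 3.
  S[X,X] = ((1)·(1) + (1)·(1) + (-2)·(-2) + (0)·(0)) / 3 = 6/3 = 2
  S[X,Y] = ((1)·(1) + (1)·(1) + (-2)·(-1) + (0)·(-1)) / 3 = 4/3 = 1.3333
  S[Y,Y] = ((1)·(1) + (1)·(1) + (-1)·(-1) + (-1)·(-1)) / 3 = 4/3 = 1.3333

S is symmetric (S[j,i] = S[i,j]). Assembling:

S = [[2, 1.3333],
 [1.3333, 1.3333]]


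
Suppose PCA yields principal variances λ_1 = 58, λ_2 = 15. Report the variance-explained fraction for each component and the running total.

Step 1 — total variance = trace(Sigma) = Σ λ_i = 58 + 15 = 73.

Step 2 — fraction explained by component i = λ_i / Σ λ:
  PC1: 58/73 = 0.7945
  PC2: 15/73 = 0.2055

Step 3 — cumulative fraction after k components = (λ_1 + ... + λ_k) / Σ λ:
  k = 1: 58/73 = 0.7945
  k = 2: (58 + 15)/73 = 73/73 = 1

Summary (fraction, with percent):

explained: PC1 0.7945 (79.45%), PC2 0.2055 (20.55%);  cumulative: 0.7945, 1


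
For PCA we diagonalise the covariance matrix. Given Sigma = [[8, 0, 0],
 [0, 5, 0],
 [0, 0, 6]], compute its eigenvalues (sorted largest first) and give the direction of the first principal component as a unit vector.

Step 1 — characteristic polynomial p(λ) = det(λI - Sigma) = λ³ - tr·λ² + c_1·λ - det, where tr = trace, c_1 = sum of the principal 2×2 minors, det = det(Sigma):
  tr = 8 + 5 + 6 = 19,
  c_1 = (8·5 - (0)²) + (8·6 - (0)²) + (5·6 - (0)²) = 40 + 48 + 30 = 118,
  det = 8·(5·6 - (0)²) - (0)·((0)·6 - (0)·(0)) + (0)·((0)·(0) - 5·(0)) = 8·(30) - (0)·(0) + (0)·(0) = 240.
  So p(λ) = λ³ - 19λ² + 118λ - 240.
Step 2 — look for an integer root (rational root theorem: any rational root is an integer divisor of 240). Testing λ = 5:
  p(5) = 125 - 475 + 590 - 240 = 0  ✓
  Dividing out (λ - 5): p(λ) = (λ - 5)(λ² - 14λ + 48).
Step 3 — remaining eigenvalues from the quadratic λ² - 14λ + 48 = 0:
  Δ = 14² - 4·48 = 196 - 192 = 4,  λ = (14 ± √4)/2 = (14 ± 2)/2 = 8 or 6.
  Sorted: λ_1 = 8,  λ_2 = 6,  λ_3 = 5  (check: sum = 19 = tr ✓).

Step 4 — unit eigenvector for λ_1 = 8: v spans the null space of (Sigma - λ_1 I), whose rows are
  r_1 = (0, 0, 0),  r_2 = (0, -3, 0),  r_3 = (0, 0, -2).
  v is orthogonal to every row, so take v ∝ r_2 × r_3 = ((-3)·(-2) - (0)·(0), (0)·(0) - (0)·(-2), (0)·(0) - (-3)·(0)) = (6, 0, 0).
  Rescale (divide by 6): u = (1, 0, 0).
  ||u|| = √((1)² + (0)² + (0)²) = √(1) = 1,  v_1 = u/||u|| ≈ (1, 0, 0) (||v_1|| = 1).

λ_1 = 8,  λ_2 = 6,  λ_3 = 5;  v_1 ≈ (1, 0, 0)


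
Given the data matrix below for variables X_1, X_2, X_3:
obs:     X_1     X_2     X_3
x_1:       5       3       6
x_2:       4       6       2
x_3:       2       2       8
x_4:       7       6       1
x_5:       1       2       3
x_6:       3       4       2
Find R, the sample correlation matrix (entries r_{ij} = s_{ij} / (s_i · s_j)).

Step 1 — column means:
  mean(X_1) = (5 + 4 + 2 + 7 + 1 + 3) / 6 = 22/6 = 3.6667
  mean(X_2) = (3 + 6 + 2 + 6 + 2 + 4) / 6 = 23/6 = 3.8333
  mean(X_3) = (6 + 2 + 8 + 1 + 3 + 2) / 6 = 22/6 = 3.6667

Step 2 — sample variances and covariances s[i,j] = (1/(n-1)) · Σ_k (x_{k,i} - mean_i) · (x_{k,j} - mean_j), with n-1 = 5:
  s[X_1,X_1] = ((1.3333)·(1.3333) + (0.3333)·(0.3333) + (-1.6667)·(-1.6667) + (3.3333)·(3.3333) + (-2.6667)·(-2.6667) + (-0.6667)·(-0.6667)) / 5 = 23.3333/5 = 4.6667
  s[X_1,X_2] = ((1.3333)·(-0.8333) + (0.3333)·(2.1667) + (-1.6667)·(-1.8333) + (3.3333)·(2.1667) + (-2.6667)·(-1.8333) + (-0.6667)·(0.1667)) / 5 = 14.6667/5 = 2.9333
  s[X_1,X_3] = ((1.3333)·(2.3333) + (0.3333)·(-1.6667) + (-1.6667)·(4.3333) + (3.3333)·(-2.6667) + (-2.6667)·(-0.6667) + (-0.6667)·(-1.6667)) / 5 = -10.6667/5 = -2.1333
  s[X_2,X_2] = ((-0.8333)·(-0.8333) + (2.1667)·(2.1667) + (-1.8333)·(-1.8333) + (2.1667)·(2.1667) + (-1.8333)·(-1.8333) + (0.1667)·(0.1667)) / 5 = 16.8333/5 = 3.3667
  s[X_2,X_3] = ((-0.8333)·(2.3333) + (2.1667)·(-1.6667) + (-1.8333)·(4.3333) + (2.1667)·(-2.6667) + (-1.8333)·(-0.6667) + (0.1667)·(-1.6667)) / 5 = -18.3333/5 = -3.6667
  s[X_3,X_3] = ((2.3333)·(2.3333) + (-1.6667)·(-1.6667) + (4.3333)·(4.3333) + (-2.6667)·(-2.6667) + (-0.6667)·(-0.6667) + (-1.6667)·(-1.6667)) / 5 = 37.3333/5 = 7.4667
  Sample standard deviations s_i = √(s[i,i]):
  s(X_1) = √(4.6667) = 2.1602
  s(X_2) = √(3.3667) = 1.8348
  s(X_3) = √(7.4667) = 2.7325

Step 3 — r_{ij} = s_{ij} / (s_i · s_j):
  r[X_1,X_1] = 1 (diagonal).
  r[X_1,X_2] = 2.9333 / (2.1602 · 1.8348) = 2.9333 / 3.9637 = 0.74
  r[X_1,X_3] = -2.1333 / (2.1602 · 2.7325) = -2.1333 / 5.9029 = -0.3614
  r[X_2,X_2] = 1 (diagonal).
  r[X_2,X_3] = -3.6667 / (1.8348 · 2.7325) = -3.6667 / 5.0138 = -0.7313
  r[X_3,X_3] = 1 (diagonal).

R is symmetric with unit diagonal. Assembling:

R = [[1, 0.74, -0.3614],
 [0.74, 1, -0.7313],
 [-0.3614, -0.7313, 1]]


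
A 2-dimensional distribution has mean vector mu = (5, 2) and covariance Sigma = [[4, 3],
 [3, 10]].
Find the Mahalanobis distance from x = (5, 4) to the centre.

Step 1 — centre the observation: (x - mu) = (0, 2).

Step 2 — invert Sigma. det(Sigma) = 4·10 - (3)² = 31.
  Sigma^{-1} = (1/det) · [[d, -b], [-b, a]] = [[0.3226, -0.0968],
 [-0.0968, 0.129]].

Step 3 — form the quadratic (x - mu)^T · Sigma^{-1} · (x - mu):
  Sigma^{-1} · (x - mu) = (-0.1935, 0.2581).
  (x - mu)^T · [Sigma^{-1} · (x - mu)] = (0)·(-0.1935) + (2)·(0.2581) = 0.5161.

Step 4 — take square root: d = √(0.5161) ≈ 0.7184.

d(x, mu) = √(0.5161) ≈ 0.7184


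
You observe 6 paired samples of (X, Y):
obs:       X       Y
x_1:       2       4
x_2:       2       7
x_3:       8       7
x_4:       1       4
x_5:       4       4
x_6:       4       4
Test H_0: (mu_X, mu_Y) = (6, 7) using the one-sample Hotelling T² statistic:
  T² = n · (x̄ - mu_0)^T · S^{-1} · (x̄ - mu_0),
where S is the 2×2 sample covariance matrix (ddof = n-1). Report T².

Step 1 — sample mean vector:
  mean(X) = (2 + 2 + 8 + 1 + 4 + 4) / 6 = 21/6 = 3.5
  mean(Y) = (4 + 7 + 7 + 4 + 4 + 4) / 6 = 30/6 = 5
  x̄ = (3.5, 5),  deviation x̄ - mu_0 = (3.5, 5) - (6, 7) = (-2.5, -2).

Step 2 — sample covariance matrix, S[i,j] = (1/(n-1)) · Σ_k (x_{k,i} - mean_i) · (x_{k,j} - mean_j), divisor n-1 = 5:
  S[X,X] = ((-1.5)·(-1.5) + (-1.5)·(-1.5) + (4.5)·(4.5) + (-2.5)·(-2.5) + (0.5)·(0.5) + (0.5)·(0.5)) / 5 = 31.5/5 = 6.3
  S[X,Y] = ((-1.5)·(-1) + (-1.5)·(2) + (4.5)·(2) + (-2.5)·(-1) + (0.5)·(-1) + (0.5)·(-1)) / 5 = 9/5 = 1.8
  S[Y,Y] = ((-1)·(-1) + (2)·(2) + (2)·(2) + (-1)·(-1) + (-1)·(-1) + (-1)·(-1)) / 5 = 12/5 = 2.4
  S = [[6.3, 1.8],
 [1.8, 2.4]].

Step 3 — invert S. det(S) = 6.3·2.4 - (1.8)² = 11.88.
  S^{-1} = (1/det) · [[d, -b], [-b, a]] = [[0.202, -0.1515],
 [-0.1515, 0.5303]].

Step 4 — quadratic form (x̄ - mu_0)^T · S^{-1} · (x̄ - mu_0):
  S^{-1} · (x̄ - mu_0) = (-0.202, -0.6818),
  (x̄ - mu_0)^T · [...] = (-2.5)·(-0.202) + (-2)·(-0.6818) = 1.8687.

Step 5 — scale by n: T² = 6 · 1.8687 = 11.2121.

T² ≈ 11.2121


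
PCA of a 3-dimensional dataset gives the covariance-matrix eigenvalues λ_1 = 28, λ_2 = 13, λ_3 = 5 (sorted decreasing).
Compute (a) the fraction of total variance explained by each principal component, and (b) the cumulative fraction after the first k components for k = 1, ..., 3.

Step 1 — total variance = trace(Sigma) = Σ λ_i = 28 + 13 + 5 = 46.

Step 2 — fraction explained by component i = λ_i / Σ λ:
  PC1: 28/46 = 0.6087
  PC2: 13/46 = 0.2826
  PC3: 5/46 = 0.1087

Step 3 — cumulative fraction after k components = (λ_1 + ... + λ_k) / Σ λ:
  k = 1: 28/46 = 0.6087
  k = 2: (28 + 13)/46 = 41/46 = 0.8913
  k = 3: (28 + 13 + 5)/46 = 46/46 = 1

Summary (fraction, with percent):

explained: PC1 0.6087 (60.87%), PC2 0.2826 (28.26%), PC3 0.1087 (10.87%);  cumulative: 0.6087, 0.8913, 1


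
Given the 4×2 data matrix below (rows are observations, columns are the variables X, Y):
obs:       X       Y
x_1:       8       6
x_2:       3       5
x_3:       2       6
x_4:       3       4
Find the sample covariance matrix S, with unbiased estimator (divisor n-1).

Step 1 — column means:
  mean(X) = (8 + 3 + 2 + 3) / 4 = 16/4 = 4
  mean(Y) = (6 + 5 + 6 + 4) / 4 = 21/4 = 5.25

Step 2 — sample covariance S[i,j] = (1/(n-1)) · Σ_k (x_{k,i} - mean_i) · (x_{k,j} - mean_j), with n-1 = 3.
  S[X,X] = ((4)·(4) + (-1)·(-1) + (-2)·(-2) + (-1)·(-1)) / 3 = 22/3 = 7.3333
  S[X,Y] = ((4)·(0.75) + (-1)·(-0.25) + (-2)·(0.75) + (-1)·(-1.25)) / 3 = 3/3 = 1
  S[Y,Y] = ((0.75)·(0.75) + (-0.25)·(-0.25) + (0.75)·(0.75) + (-1.25)·(-1.25)) / 3 = 2.75/3 = 0.9167

S is symmetric (S[j,i] = S[i,j]). Assembling:

S = [[7.3333, 1],
 [1, 0.9167]]


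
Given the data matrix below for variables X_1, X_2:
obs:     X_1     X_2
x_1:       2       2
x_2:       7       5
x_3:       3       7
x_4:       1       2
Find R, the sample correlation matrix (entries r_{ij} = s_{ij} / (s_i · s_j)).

Step 1 — column means:
  mean(X_1) = (2 + 7 + 3 + 1) / 4 = 13/4 = 3.25
  mean(X_2) = (2 + 5 + 7 + 2) / 4 = 16/4 = 4

Step 2 — sample variances and covariances s[i,j] = (1/(n-1)) · Σ_k (x_{k,i} - mean_i) · (x_{k,j} - mean_j), with n-1 = 3:
  s[X_1,X_1] = ((-1.25)·(-1.25) + (3.75)·(3.75) + (-0.25)·(-0.25) + (-2.25)·(-2.25)) / 3 = 20.75/3 = 6.9167
  s[X_1,X_2] = ((-1.25)·(-2) + (3.75)·(1) + (-0.25)·(3) + (-2.25)·(-2)) / 3 = 10/3 = 3.3333
  s[X_2,X_2] = ((-2)·(-2) + (1)·(1) + (3)·(3) + (-2)·(-2)) / 3 = 18/3 = 6
  Sample standard deviations s_i = √(s[i,i]):
  s(X_1) = √(6.9167) = 2.63
  s(X_2) = √(6) = 2.4495

Step 3 — r_{ij} = s_{ij} / (s_i · s_j):
  r[X_1,X_1] = 1 (diagonal).
  r[X_1,X_2] = 3.3333 / (2.63 · 2.4495) = 3.3333 / 6.442 = 0.5174
  r[X_2,X_2] = 1 (diagonal).

R is symmetric with unit diagonal. Assembling:

R = [[1, 0.5174],
 [0.5174, 1]]


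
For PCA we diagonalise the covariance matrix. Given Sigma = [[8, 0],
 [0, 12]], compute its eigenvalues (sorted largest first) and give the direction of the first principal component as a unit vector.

Step 1 — characteristic polynomial of 2×2 Sigma:
  det(Sigma - λI) = λ² - trace · λ + det = 0.
  trace = 8 + 12 = 20, det = 8·12 - (0)² = 96.
Step 2 — discriminant:
  Δ = trace² - 4·det = 400 - 384 = 16.
Step 3 — eigenvalues:
  λ = (trace ± √Δ)/2 = (20 ± 4)/2,
  λ_1 = 12,  λ_2 = 8.

Step 4 — unit eigenvector for λ_1: Sigma is diagonal, so its eigenvectors are the coordinate axes. λ_1 = 12 is the diagonal entry on the second coordinate axis, hence
  v_1 = (0, 1) (||v_1|| = 1).

λ_1 = 12,  λ_2 = 8;  v_1 ≈ (0, 1)


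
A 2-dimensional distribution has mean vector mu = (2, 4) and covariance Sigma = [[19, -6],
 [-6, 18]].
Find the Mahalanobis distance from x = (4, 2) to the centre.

Step 1 — centre the observation: (x - mu) = (2, -2).

Step 2 — invert Sigma. det(Sigma) = 19·18 - (-6)² = 306.
  Sigma^{-1} = (1/det) · [[d, -b], [-b, a]] = [[0.0588, 0.0196],
 [0.0196, 0.0621]].

Step 3 — form the quadratic (x - mu)^T · Sigma^{-1} · (x - mu):
  Sigma^{-1} · (x - mu) = (0.0784, -0.085).
  (x - mu)^T · [Sigma^{-1} · (x - mu)] = (2)·(0.0784) + (-2)·(-0.085) = 0.3268.

Step 4 — take square root: d = √(0.3268) ≈ 0.5717.

d(x, mu) = √(0.3268) ≈ 0.5717


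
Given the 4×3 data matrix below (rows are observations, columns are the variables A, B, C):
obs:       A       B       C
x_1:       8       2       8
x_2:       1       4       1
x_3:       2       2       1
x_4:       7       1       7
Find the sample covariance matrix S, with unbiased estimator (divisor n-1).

Step 1 — column means:
  mean(A) = (8 + 1 + 2 + 7) / 4 = 18/4 = 4.5
  mean(B) = (2 + 4 + 2 + 1) / 4 = 9/4 = 2.25
  mean(C) = (8 + 1 + 1 + 7) / 4 = 17/4 = 4.25

Step 2 — sample covariance S[i,j] = (1/(n-1)) · Σ_k (x_{k,i} - mean_i) · (x_{k,j} - mean_j), with n-1 = 3.
  S[A,A] = ((3.5)·(3.5) + (-3.5)·(-3.5) + (-2.5)·(-2.5) + (2.5)·(2.5)) / 3 = 37/3 = 12.3333
  S[A,B] = ((3.5)·(-0.25) + (-3.5)·(1.75) + (-2.5)·(-0.25) + (2.5)·(-1.25)) / 3 = -9.5/3 = -3.1667
  S[A,C] = ((3.5)·(3.75) + (-3.5)·(-3.25) + (-2.5)·(-3.25) + (2.5)·(2.75)) / 3 = 39.5/3 = 13.1667
  S[B,B] = ((-0.25)·(-0.25) + (1.75)·(1.75) + (-0.25)·(-0.25) + (-1.25)·(-1.25)) / 3 = 4.75/3 = 1.5833
  S[B,C] = ((-0.25)·(3.75) + (1.75)·(-3.25) + (-0.25)·(-3.25) + (-1.25)·(2.75)) / 3 = -9.25/3 = -3.0833
  S[C,C] = ((3.75)·(3.75) + (-3.25)·(-3.25) + (-3.25)·(-3.25) + (2.75)·(2.75)) / 3 = 42.75/3 = 14.25

S is symmetric (S[j,i] = S[i,j]). Assembling:

S = [[12.3333, -3.1667, 13.1667],
 [-3.1667, 1.5833, -3.0833],
 [13.1667, -3.0833, 14.25]]


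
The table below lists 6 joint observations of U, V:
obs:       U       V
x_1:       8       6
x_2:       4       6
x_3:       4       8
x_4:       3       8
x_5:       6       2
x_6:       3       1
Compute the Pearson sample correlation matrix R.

Step 1 — column means:
  mean(U) = (8 + 4 + 4 + 3 + 6 + 3) / 6 = 28/6 = 4.6667
  mean(V) = (6 + 6 + 8 + 8 + 2 + 1) / 6 = 31/6 = 5.1667

Step 2 — sample variances and covariances s[i,j] = (1/(n-1)) · Σ_k (x_{k,i} - mean_i) · (x_{k,j} - mean_j), with n-1 = 5:
  s[U,U] = ((3.3333)·(3.3333) + (-0.6667)·(-0.6667) + (-0.6667)·(-0.6667) + (-1.6667)·(-1.6667) + (1.3333)·(1.3333) + (-1.6667)·(-1.6667)) / 5 = 19.3333/5 = 3.8667
  s[U,V] = ((3.3333)·(0.8333) + (-0.6667)·(0.8333) + (-0.6667)·(2.8333) + (-1.6667)·(2.8333) + (1.3333)·(-3.1667) + (-1.6667)·(-4.1667)) / 5 = -1.6667/5 = -0.3333
  s[V,V] = ((0.8333)·(0.8333) + (0.8333)·(0.8333) + (2.8333)·(2.8333) + (2.8333)·(2.8333) + (-3.1667)·(-3.1667) + (-4.1667)·(-4.1667)) / 5 = 44.8333/5 = 8.9667
  Sample standard deviations s_i = √(s[i,i]):
  s(U) = √(3.8667) = 1.9664
  s(V) = √(8.9667) = 2.9944

Step 3 — r_{ij} = s_{ij} / (s_i · s_j):
  r[U,U] = 1 (diagonal).
  r[U,V] = -0.3333 / (1.9664 · 2.9944) = -0.3333 / 5.8882 = -0.0566
  r[V,V] = 1 (diagonal).

R is symmetric with unit diagonal. Assembling:

R = [[1, -0.0566],
 [-0.0566, 1]]


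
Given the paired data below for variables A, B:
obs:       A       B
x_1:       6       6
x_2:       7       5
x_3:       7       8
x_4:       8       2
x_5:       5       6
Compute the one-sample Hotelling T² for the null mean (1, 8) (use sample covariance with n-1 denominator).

Step 1 — sample mean vector:
  mean(A) = (6 + 7 + 7 + 8 + 5) / 5 = 33/5 = 6.6
  mean(B) = (6 + 5 + 8 + 2 + 6) / 5 = 27/5 = 5.4
  x̄ = (6.6, 5.4),  deviation x̄ - mu_0 = (6.6, 5.4) - (1, 8) = (5.6, -2.6).

Step 2 — sample covariance matrix, S[i,j] = (1/(n-1)) · Σ_k (x_{k,i} - mean_i) · (x_{k,j} - mean_j), divisor n-1 = 4:
  S[A,A] = ((-0.6)·(-0.6) + (0.4)·(0.4) + (0.4)·(0.4) + (1.4)·(1.4) + (-1.6)·(-1.6)) / 4 = 5.2/4 = 1.3
  S[A,B] = ((-0.6)·(0.6) + (0.4)·(-0.4) + (0.4)·(2.6) + (1.4)·(-3.4) + (-1.6)·(0.6)) / 4 = -5.2/4 = -1.3
  S[B,B] = ((0.6)·(0.6) + (-0.4)·(-0.4) + (2.6)·(2.6) + (-3.4)·(-3.4) + (0.6)·(0.6)) / 4 = 19.2/4 = 4.8
  S = [[1.3, -1.3],
 [-1.3, 4.8]].

Step 3 — invert S. det(S) = 1.3·4.8 - (-1.3)² = 4.55.
  S^{-1} = (1/det) · [[d, -b], [-b, a]] = [[1.0549, 0.2857],
 [0.2857, 0.2857]].

Step 4 — quadratic form (x̄ - mu_0)^T · S^{-1} · (x̄ - mu_0):
  S^{-1} · (x̄ - mu_0) = (5.1648, 0.8571),
  (x̄ - mu_0)^T · [...] = (5.6)·(5.1648) + (-2.6)·(0.8571) = 26.6945.

Step 5 — scale by n: T² = 5 · 26.6945 = 133.4725.

T² ≈ 133.4725


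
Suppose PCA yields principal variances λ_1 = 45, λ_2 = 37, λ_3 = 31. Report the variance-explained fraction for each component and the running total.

Step 1 — total variance = trace(Sigma) = Σ λ_i = 45 + 37 + 31 = 113.

Step 2 — fraction explained by component i = λ_i / Σ λ:
  PC1: 45/113 = 0.3982
  PC2: 37/113 = 0.3274
  PC3: 31/113 = 0.2743

Step 3 — cumulative fraction after k components = (λ_1 + ... + λ_k) / Σ λ:
  k = 1: 45/113 = 0.3982
  k = 2: (45 + 37)/113 = 82/113 = 0.7257
  k = 3: (45 + 37 + 31)/113 = 113/113 = 1

Summary (fraction, with percent):

explained: PC1 0.3982 (39.82%), PC2 0.3274 (32.74%), PC3 0.2743 (27.43%);  cumulative: 0.3982, 0.7257, 1


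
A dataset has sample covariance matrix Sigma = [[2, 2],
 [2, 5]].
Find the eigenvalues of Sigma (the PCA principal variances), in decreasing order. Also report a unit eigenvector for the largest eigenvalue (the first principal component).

Step 1 — characteristic polynomial of 2×2 Sigma:
  det(Sigma - λI) = λ² - trace · λ + det = 0.
  trace = 2 + 5 = 7, det = 2·5 - (2)² = 6.
Step 2 — discriminant:
  Δ = trace² - 4·det = 49 - 24 = 25.
Step 3 — eigenvalues:
  λ = (trace ± √Δ)/2 = (7 ± 5)/2,
  λ_1 = 6,  λ_2 = 1.

Step 4 — unit eigenvector for λ_1: solve (Sigma - λ_1 I)v = 0. First row:
  (2 - 6)·v_x + (2)·v_y = 0, i.e. (-4)·v_x + (2)·v_y = 0,
  so v ∝ (b, λ_1 - a) = (2, 4) = u.
  ||u|| = √((2)² + (4)²) = √(20) ≈ 4.4721,
  v_1 = u/||u|| ≈ (0.4472, 0.8944) (||v_1|| = 1).

λ_1 = 6,  λ_2 = 1;  v_1 ≈ (0.4472, 0.8944)


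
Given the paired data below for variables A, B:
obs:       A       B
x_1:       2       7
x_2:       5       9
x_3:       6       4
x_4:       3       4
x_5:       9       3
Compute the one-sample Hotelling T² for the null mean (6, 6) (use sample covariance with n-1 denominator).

Step 1 — sample mean vector:
  mean(A) = (2 + 5 + 6 + 3 + 9) / 5 = 25/5 = 5
  mean(B) = (7 + 9 + 4 + 4 + 3) / 5 = 27/5 = 5.4
  x̄ = (5, 5.4),  deviation x̄ - mu_0 = (5, 5.4) - (6, 6) = (-1, -0.6).

Step 2 — sample covariance matrix, S[i,j] = (1/(n-1)) · Σ_k (x_{k,i} - mean_i) · (x_{k,j} - mean_j), divisor n-1 = 4:
  S[A,A] = ((-3)·(-3) + (0)·(0) + (1)·(1) + (-2)·(-2) + (4)·(4)) / 4 = 30/4 = 7.5
  S[A,B] = ((-3)·(1.6) + (0)·(3.6) + (1)·(-1.4) + (-2)·(-1.4) + (4)·(-2.4)) / 4 = -13/4 = -3.25
  S[B,B] = ((1.6)·(1.6) + (3.6)·(3.6) + (-1.4)·(-1.4) + (-1.4)·(-1.4) + (-2.4)·(-2.4)) / 4 = 25.2/4 = 6.3
  S = [[7.5, -3.25],
 [-3.25, 6.3]].

Step 3 — invert S. det(S) = 7.5·6.3 - (-3.25)² = 36.6875.
  S^{-1} = (1/det) · [[d, -b], [-b, a]] = [[0.1717, 0.0886],
 [0.0886, 0.2044]].

Step 4 — quadratic form (x̄ - mu_0)^T · S^{-1} · (x̄ - mu_0):
  S^{-1} · (x̄ - mu_0) = (-0.2249, -0.2112),
  (x̄ - mu_0)^T · [...] = (-1)·(-0.2249) + (-0.6)·(-0.2112) = 0.3516.

Step 5 — scale by n: T² = 5 · 0.3516 = 1.7581.

T² ≈ 1.7581


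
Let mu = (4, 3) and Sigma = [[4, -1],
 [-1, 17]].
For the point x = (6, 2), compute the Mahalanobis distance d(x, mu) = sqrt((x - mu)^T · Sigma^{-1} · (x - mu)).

Step 1 — centre the observation: (x - mu) = (2, -1).

Step 2 — invert Sigma. det(Sigma) = 4·17 - (-1)² = 67.
  Sigma^{-1} = (1/det) · [[d, -b], [-b, a]] = [[0.2537, 0.0149],
 [0.0149, 0.0597]].

Step 3 — form the quadratic (x - mu)^T · Sigma^{-1} · (x - mu):
  Sigma^{-1} · (x - mu) = (0.4925, -0.0299).
  (x - mu)^T · [Sigma^{-1} · (x - mu)] = (2)·(0.4925) + (-1)·(-0.0299) = 1.0149.

Step 4 — take square root: d = √(1.0149) ≈ 1.0074.

d(x, mu) = √(1.0149) ≈ 1.0074


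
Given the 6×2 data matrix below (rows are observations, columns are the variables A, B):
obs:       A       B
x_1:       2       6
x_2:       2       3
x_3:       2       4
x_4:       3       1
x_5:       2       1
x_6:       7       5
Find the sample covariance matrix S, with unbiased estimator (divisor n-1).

Step 1 — column means:
  mean(A) = (2 + 2 + 2 + 3 + 2 + 7) / 6 = 18/6 = 3
  mean(B) = (6 + 3 + 4 + 1 + 1 + 5) / 6 = 20/6 = 3.3333

Step 2 — sample covariance S[i,j] = (1/(n-1)) · Σ_k (x_{k,i} - mean_i) · (x_{k,j} - mean_j), with n-1 = 5.
  S[A,A] = ((-1)·(-1) + (-1)·(-1) + (-1)·(-1) + (0)·(0) + (-1)·(-1) + (4)·(4)) / 5 = 20/5 = 4
  S[A,B] = ((-1)·(2.6667) + (-1)·(-0.3333) + (-1)·(0.6667) + (0)·(-2.3333) + (-1)·(-2.3333) + (4)·(1.6667)) / 5 = 6/5 = 1.2
  S[B,B] = ((2.6667)·(2.6667) + (-0.3333)·(-0.3333) + (0.6667)·(0.6667) + (-2.3333)·(-2.3333) + (-2.3333)·(-2.3333) + (1.6667)·(1.6667)) / 5 = 21.3333/5 = 4.2667

S is symmetric (S[j,i] = S[i,j]). Assembling:

S = [[4, 1.2],
 [1.2, 4.2667]]


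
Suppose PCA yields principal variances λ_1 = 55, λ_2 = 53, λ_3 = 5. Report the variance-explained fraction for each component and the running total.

Step 1 — total variance = trace(Sigma) = Σ λ_i = 55 + 53 + 5 = 113.

Step 2 — fraction explained by component i = λ_i / Σ λ:
  PC1: 55/113 = 0.4867
  PC2: 53/113 = 0.469
  PC3: 5/113 = 0.0442

Step 3 — cumulative fraction after k components = (λ_1 + ... + λ_k) / Σ λ:
  k = 1: 55/113 = 0.4867
  k = 2: (55 + 53)/113 = 108/113 = 0.9558
  k = 3: (55 + 53 + 5)/113 = 113/113 = 1

Summary (fraction, with percent):

explained: PC1 0.4867 (48.67%), PC2 0.469 (46.9%), PC3 0.0442 (4.42%);  cumulative: 0.4867, 0.9558, 1


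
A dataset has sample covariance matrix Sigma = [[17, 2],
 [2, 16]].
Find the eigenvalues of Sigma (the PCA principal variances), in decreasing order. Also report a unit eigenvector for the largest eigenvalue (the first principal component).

Step 1 — characteristic polynomial of 2×2 Sigma:
  det(Sigma - λI) = λ² - trace · λ + det = 0.
  trace = 17 + 16 = 33, det = 17·16 - (2)² = 268.
Step 2 — discriminant:
  Δ = trace² - 4·det = 1089 - 1072 = 17.
Step 3 — eigenvalues:
  λ = (trace ± √Δ)/2 = (33 ± 4.1231)/2,
  λ_1 = 18.5616,  λ_2 = 14.4384.

Step 4 — unit eigenvector for λ_1: solve (Sigma - λ_1 I)v = 0. First row:
  (17 - 18.5616)·v_x + (2)·v_y = 0, i.e. (-1.5616)·v_x + (2)·v_y = 0,
  so v ∝ (b, λ_1 - a) = (2, 1.5616) = u.
  ||u|| = √((2)² + (1.5616)²) = √(6.4384) ≈ 2.5374,
  v_1 = u/||u|| ≈ (0.7882, 0.6154) (||v_1|| = 1).

λ_1 = 18.5616,  λ_2 = 14.4384;  v_1 ≈ (0.7882, 0.6154)


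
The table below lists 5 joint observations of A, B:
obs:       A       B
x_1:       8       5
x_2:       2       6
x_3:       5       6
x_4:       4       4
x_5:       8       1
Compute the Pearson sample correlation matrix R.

Step 1 — column means:
  mean(A) = (8 + 2 + 5 + 4 + 8) / 5 = 27/5 = 5.4
  mean(B) = (5 + 6 + 6 + 4 + 1) / 5 = 22/5 = 4.4

Step 2 — sample variances and covariances s[i,j] = (1/(n-1)) · Σ_k (x_{k,i} - mean_i) · (x_{k,j} - mean_j), with n-1 = 4:
  s[A,A] = ((2.6)·(2.6) + (-3.4)·(-3.4) + (-0.4)·(-0.4) + (-1.4)·(-1.4) + (2.6)·(2.6)) / 4 = 27.2/4 = 6.8
  s[A,B] = ((2.6)·(0.6) + (-3.4)·(1.6) + (-0.4)·(1.6) + (-1.4)·(-0.4) + (2.6)·(-3.4)) / 4 = -12.8/4 = -3.2
  s[B,B] = ((0.6)·(0.6) + (1.6)·(1.6) + (1.6)·(1.6) + (-0.4)·(-0.4) + (-3.4)·(-3.4)) / 4 = 17.2/4 = 4.3
  Sample standard deviations s_i = √(s[i,i]):
  s(A) = √(6.8) = 2.6077
  s(B) = √(4.3) = 2.0736

Step 3 — r_{ij} = s_{ij} / (s_i · s_j):
  r[A,A] = 1 (diagonal).
  r[A,B] = -3.2 / (2.6077 · 2.0736) = -3.2 / 5.4074 = -0.5918
  r[B,B] = 1 (diagonal).

R is symmetric with unit diagonal. Assembling:

R = [[1, -0.5918],
 [-0.5918, 1]]


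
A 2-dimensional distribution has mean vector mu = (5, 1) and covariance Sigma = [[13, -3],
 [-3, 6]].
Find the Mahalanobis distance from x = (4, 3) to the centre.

Step 1 — centre the observation: (x - mu) = (-1, 2).

Step 2 — invert Sigma. det(Sigma) = 13·6 - (-3)² = 69.
  Sigma^{-1} = (1/det) · [[d, -b], [-b, a]] = [[0.087, 0.0435],
 [0.0435, 0.1884]].

Step 3 — form the quadratic (x - mu)^T · Sigma^{-1} · (x - mu):
  Sigma^{-1} · (x - mu) = (0, 0.3333).
  (x - mu)^T · [Sigma^{-1} · (x - mu)] = (-1)·(0) + (2)·(0.3333) = 0.6667.

Step 4 — take square root: d = √(0.6667) ≈ 0.8165.

d(x, mu) = √(0.6667) ≈ 0.8165


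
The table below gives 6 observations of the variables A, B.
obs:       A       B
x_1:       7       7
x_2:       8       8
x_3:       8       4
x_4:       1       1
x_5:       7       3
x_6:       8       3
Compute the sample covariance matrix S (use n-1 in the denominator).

Step 1 — column means:
  mean(A) = (7 + 8 + 8 + 1 + 7 + 8) / 6 = 39/6 = 6.5
  mean(B) = (7 + 8 + 4 + 1 + 3 + 3) / 6 = 26/6 = 4.3333

Step 2 — sample covariance S[i,j] = (1/(n-1)) · Σ_k (x_{k,i} - mean_i) · (x_{k,j} - mean_j), with n-1 = 5.
  S[A,A] = ((0.5)·(0.5) + (1.5)·(1.5) + (1.5)·(1.5) + (-5.5)·(-5.5) + (0.5)·(0.5) + (1.5)·(1.5)) / 5 = 37.5/5 = 7.5
  S[A,B] = ((0.5)·(2.6667) + (1.5)·(3.6667) + (1.5)·(-0.3333) + (-5.5)·(-3.3333) + (0.5)·(-1.3333) + (1.5)·(-1.3333)) / 5 = 22/5 = 4.4
  S[B,B] = ((2.6667)·(2.6667) + (3.6667)·(3.6667) + (-0.3333)·(-0.3333) + (-3.3333)·(-3.3333) + (-1.3333)·(-1.3333) + (-1.3333)·(-1.3333)) / 5 = 35.3333/5 = 7.0667

S is symmetric (S[j,i] = S[i,j]). Assembling:

S = [[7.5, 4.4],
 [4.4, 7.0667]]


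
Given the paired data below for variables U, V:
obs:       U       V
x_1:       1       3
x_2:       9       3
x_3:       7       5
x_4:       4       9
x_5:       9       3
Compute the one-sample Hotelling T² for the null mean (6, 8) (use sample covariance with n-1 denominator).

Step 1 — sample mean vector:
  mean(U) = (1 + 9 + 7 + 4 + 9) / 5 = 30/5 = 6
  mean(V) = (3 + 3 + 5 + 9 + 3) / 5 = 23/5 = 4.6
  x̄ = (6, 4.6),  deviation x̄ - mu_0 = (6, 4.6) - (6, 8) = (0, -3.4).

Step 2 — sample covariance matrix, S[i,j] = (1/(n-1)) · Σ_k (x_{k,i} - mean_i) · (x_{k,j} - mean_j), divisor n-1 = 4:
  S[U,U] = ((-5)·(-5) + (3)·(3) + (1)·(1) + (-2)·(-2) + (3)·(3)) / 4 = 48/4 = 12
  S[U,V] = ((-5)·(-1.6) + (3)·(-1.6) + (1)·(0.4) + (-2)·(4.4) + (3)·(-1.6)) / 4 = -10/4 = -2.5
  S[V,V] = ((-1.6)·(-1.6) + (-1.6)·(-1.6) + (0.4)·(0.4) + (4.4)·(4.4) + (-1.6)·(-1.6)) / 4 = 27.2/4 = 6.8
  S = [[12, -2.5],
 [-2.5, 6.8]].

Step 3 — invert S. det(S) = 12·6.8 - (-2.5)² = 75.35.
  S^{-1} = (1/det) · [[d, -b], [-b, a]] = [[0.0902, 0.0332],
 [0.0332, 0.1593]].

Step 4 — quadratic form (x̄ - mu_0)^T · S^{-1} · (x̄ - mu_0):
  S^{-1} · (x̄ - mu_0) = (-0.1128, -0.5415),
  (x̄ - mu_0)^T · [...] = (0)·(-0.1128) + (-3.4)·(-0.5415) = 1.841.

Step 5 — scale by n: T² = 5 · 1.841 = 9.205.

T² ≈ 9.205


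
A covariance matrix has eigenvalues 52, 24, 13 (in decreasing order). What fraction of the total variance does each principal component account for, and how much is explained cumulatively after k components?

Step 1 — total variance = trace(Sigma) = Σ λ_i = 52 + 24 + 13 = 89.

Step 2 — fraction explained by component i = λ_i / Σ λ:
  PC1: 52/89 = 0.5843
  PC2: 24/89 = 0.2697
  PC3: 13/89 = 0.1461

Step 3 — cumulative fraction after k components = (λ_1 + ... + λ_k) / Σ λ:
  k = 1: 52/89 = 0.5843
  k = 2: (52 + 24)/89 = 76/89 = 0.8539
  k = 3: (52 + 24 + 13)/89 = 89/89 = 1

Summary (fraction, with percent):

explained: PC1 0.5843 (58.43%), PC2 0.2697 (26.97%), PC3 0.1461 (14.61%);  cumulative: 0.5843, 0.8539, 1


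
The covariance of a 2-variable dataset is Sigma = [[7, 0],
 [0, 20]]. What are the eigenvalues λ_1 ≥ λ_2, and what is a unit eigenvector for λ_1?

Step 1 — characteristic polynomial of 2×2 Sigma:
  det(Sigma - λI) = λ² - trace · λ + det = 0.
  trace = 7 + 20 = 27, det = 7·20 - (0)² = 140.
Step 2 — discriminant:
  Δ = trace² - 4·det = 729 - 560 = 169.
Step 3 — eigenvalues:
  λ = (trace ± √Δ)/2 = (27 ± 13)/2,
  λ_1 = 20,  λ_2 = 7.

Step 4 — unit eigenvector for λ_1: Sigma is diagonal, so its eigenvectors are the coordinate axes. λ_1 = 20 is the diagonal entry on the second coordinate axis, hence
  v_1 = (0, 1) (||v_1|| = 1).

λ_1 = 20,  λ_2 = 7;  v_1 ≈ (0, 1)


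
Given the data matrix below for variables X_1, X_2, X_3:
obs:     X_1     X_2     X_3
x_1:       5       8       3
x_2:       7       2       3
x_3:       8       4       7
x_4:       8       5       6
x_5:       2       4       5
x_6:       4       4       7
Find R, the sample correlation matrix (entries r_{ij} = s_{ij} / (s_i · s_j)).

Step 1 — column means:
  mean(X_1) = (5 + 7 + 8 + 8 + 2 + 4) / 6 = 34/6 = 5.6667
  mean(X_2) = (8 + 2 + 4 + 5 + 4 + 4) / 6 = 27/6 = 4.5
  mean(X_3) = (3 + 3 + 7 + 6 + 5 + 7) / 6 = 31/6 = 5.1667

Step 2 — sample variances and covariances s[i,j] = (1/(n-1)) · Σ_k (x_{k,i} - mean_i) · (x_{k,j} - mean_j), with n-1 = 5:
  s[X_1,X_1] = ((-0.6667)·(-0.6667) + (1.3333)·(1.3333) + (2.3333)·(2.3333) + (2.3333)·(2.3333) + (-3.6667)·(-3.6667) + (-1.6667)·(-1.6667)) / 5 = 29.3333/5 = 5.8667
  s[X_1,X_2] = ((-0.6667)·(3.5) + (1.3333)·(-2.5) + (2.3333)·(-0.5) + (2.3333)·(0.5) + (-3.6667)·(-0.5) + (-1.6667)·(-0.5)) / 5 = -3/5 = -0.6
  s[X_1,X_3] = ((-0.6667)·(-2.1667) + (1.3333)·(-2.1667) + (2.3333)·(1.8333) + (2.3333)·(0.8333) + (-3.6667)·(-0.1667) + (-1.6667)·(1.8333)) / 5 = 2.3333/5 = 0.4667
  s[X_2,X_2] = ((3.5)·(3.5) + (-2.5)·(-2.5) + (-0.5)·(-0.5) + (0.5)·(0.5) + (-0.5)·(-0.5) + (-0.5)·(-0.5)) / 5 = 19.5/5 = 3.9
  s[X_2,X_3] = ((3.5)·(-2.1667) + (-2.5)·(-2.1667) + (-0.5)·(1.8333) + (0.5)·(0.8333) + (-0.5)·(-0.1667) + (-0.5)·(1.8333)) / 5 = -3.5/5 = -0.7
  s[X_3,X_3] = ((-2.1667)·(-2.1667) + (-2.1667)·(-2.1667) + (1.8333)·(1.8333) + (0.8333)·(0.8333) + (-0.1667)·(-0.1667) + (1.8333)·(1.8333)) / 5 = 16.8333/5 = 3.3667
  Sample standard deviations s_i = √(s[i,i]):
  s(X_1) = √(5.8667) = 2.4221
  s(X_2) = √(3.9) = 1.9748
  s(X_3) = √(3.3667) = 1.8348

Step 3 — r_{ij} = s_{ij} / (s_i · s_j):
  r[X_1,X_1] = 1 (diagonal).
  r[X_1,X_2] = -0.6 / (2.4221 · 1.9748) = -0.6 / 4.7833 = -0.1254
  r[X_1,X_3] = 0.4667 / (2.4221 · 1.8348) = 0.4667 / 4.4442 = 0.105
  r[X_2,X_2] = 1 (diagonal).
  r[X_2,X_3] = -0.7 / (1.9748 · 1.8348) = -0.7 / 3.6235 = -0.1932
  r[X_3,X_3] = 1 (diagonal).

R is symmetric with unit diagonal. Assembling:

R = [[1, -0.1254, 0.105],
 [-0.1254, 1, -0.1932],
 [0.105, -0.1932, 1]]


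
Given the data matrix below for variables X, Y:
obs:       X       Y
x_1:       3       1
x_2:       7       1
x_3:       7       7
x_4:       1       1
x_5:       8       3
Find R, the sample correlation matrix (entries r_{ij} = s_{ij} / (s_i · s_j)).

Step 1 — column means:
  mean(X) = (3 + 7 + 7 + 1 + 8) / 5 = 26/5 = 5.2
  mean(Y) = (1 + 1 + 7 + 1 + 3) / 5 = 13/5 = 2.6

Step 2 — sample variances and covariances s[i,j] = (1/(n-1)) · Σ_k (x_{k,i} - mean_i) · (x_{k,j} - mean_j), with n-1 = 4:
  s[X,X] = ((-2.2)·(-2.2) + (1.8)·(1.8) + (1.8)·(1.8) + (-4.2)·(-4.2) + (2.8)·(2.8)) / 4 = 36.8/4 = 9.2
  s[X,Y] = ((-2.2)·(-1.6) + (1.8)·(-1.6) + (1.8)·(4.4) + (-4.2)·(-1.6) + (2.8)·(0.4)) / 4 = 16.4/4 = 4.1
  s[Y,Y] = ((-1.6)·(-1.6) + (-1.6)·(-1.6) + (4.4)·(4.4) + (-1.6)·(-1.6) + (0.4)·(0.4)) / 4 = 27.2/4 = 6.8
  Sample standard deviations s_i = √(s[i,i]):
  s(X) = √(9.2) = 3.0332
  s(Y) = √(6.8) = 2.6077

Step 3 — r_{ij} = s_{ij} / (s_i · s_j):
  r[X,X] = 1 (diagonal).
  r[X,Y] = 4.1 / (3.0332 · 2.6077) = 4.1 / 7.9095 = 0.5184
  r[Y,Y] = 1 (diagonal).

R is symmetric with unit diagonal. Assembling:

R = [[1, 0.5184],
 [0.5184, 1]]


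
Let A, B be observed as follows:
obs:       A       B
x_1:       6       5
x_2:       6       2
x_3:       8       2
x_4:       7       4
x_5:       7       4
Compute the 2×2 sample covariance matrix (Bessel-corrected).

Step 1 — column means:
  mean(A) = (6 + 6 + 8 + 7 + 7) / 5 = 34/5 = 6.8
  mean(B) = (5 + 2 + 2 + 4 + 4) / 5 = 17/5 = 3.4

Step 2 — sample covariance S[i,j] = (1/(n-1)) · Σ_k (x_{k,i} - mean_i) · (x_{k,j} - mean_j), with n-1 = 4.
  S[A,A] = ((-0.8)·(-0.8) + (-0.8)·(-0.8) + (1.2)·(1.2) + (0.2)·(0.2) + (0.2)·(0.2)) / 4 = 2.8/4 = 0.7
  S[A,B] = ((-0.8)·(1.6) + (-0.8)·(-1.4) + (1.2)·(-1.4) + (0.2)·(0.6) + (0.2)·(0.6)) / 4 = -1.6/4 = -0.4
  S[B,B] = ((1.6)·(1.6) + (-1.4)·(-1.4) + (-1.4)·(-1.4) + (0.6)·(0.6) + (0.6)·(0.6)) / 4 = 7.2/4 = 1.8

S is symmetric (S[j,i] = S[i,j]). Assembling:

S = [[0.7, -0.4],
 [-0.4, 1.8]]


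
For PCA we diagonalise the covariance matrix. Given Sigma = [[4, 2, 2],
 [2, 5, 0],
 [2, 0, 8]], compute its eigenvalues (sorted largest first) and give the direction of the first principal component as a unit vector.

Step 1 — characteristic polynomial p(λ) = det(λI - Sigma) = λ³ - tr·λ² + c_1·λ - det, where tr = trace, c_1 = sum of the principal 2×2 minors, det = det(Sigma):
  tr = 4 + 5 + 8 = 17,
  c_1 = (4·5 - (2)²) + (4·8 - (2)²) + (5·8 - (0)²) = 16 + 28 + 40 = 84,
  det = 4·(5·8 - (0)²) - (2)·((2)·8 - (0)·(2)) + (2)·((2)·(0) - 5·(2)) = 4·(40) - (2)·(16) + (2)·(-10) = 108.
  So p(λ) = λ³ - 17λ² + 84λ - 108.
Step 2 — look for an integer root (rational root theorem: any rational root is an integer divisor of 108). Testing λ = 2:
  p(2) = 8 - 68 + 168 - 108 = 0  ✓
  Dividing out (λ - 2): p(λ) = (λ - 2)(λ² - 15λ + 54).
Step 3 — remaining eigenvalues from the quadratic λ² - 15λ + 54 = 0:
  Δ = 15² - 4·54 = 225 - 216 = 9,  λ = (15 ± √9)/2 = (15 ± 3)/2 = 9 or 6.
  Sorted: λ_1 = 9,  λ_2 = 6,  λ_3 = 2  (check: sum = 17 = tr ✓).

Step 4 — unit eigenvector for λ_1 = 9: v spans the null space of (Sigma - λ_1 I), whose rows are
  r_1 = (-5, 2, 2),  r_2 = (2, -4, 0),  r_3 = (2, 0, -1).
  v is orthogonal to every row, so take v ∝ r_1 × r_2 = ((2)·(0) - (2)·(-4), (2)·(2) - (-5)·(0), (-5)·(-4) - (2)·(2)) = (8, 4, 16).
  Rescale (divide by 4): u = (2, 1, 4).
  ||u|| = √((2)² + (1)² + (4)²) = √(21) ≈ 4.5826,  v_1 = u/||u|| ≈ (0.4364, 0.2182, 0.8729) (||v_1|| = 1).

λ_1 = 9,  λ_2 = 6,  λ_3 = 2;  v_1 ≈ (0.4364, 0.2182, 0.8729)


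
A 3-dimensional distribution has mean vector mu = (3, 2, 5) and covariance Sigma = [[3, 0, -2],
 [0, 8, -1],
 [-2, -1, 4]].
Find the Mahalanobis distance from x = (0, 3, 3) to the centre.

Step 1 — centre the observation: (x - mu) = (-3, 1, -2).

Step 2 — invert Sigma (cofactor / det for 3×3, or solve directly):
  Sigma^{-1} = [[0.5082, 0.0328, 0.2623],
 [0.0328, 0.1311, 0.0492],
 [0.2623, 0.0492, 0.3934]].

Step 3 — form the quadratic (x - mu)^T · Sigma^{-1} · (x - mu):
  Sigma^{-1} · (x - mu) = (-2.0164, -0.0656, -1.5246).
  (x - mu)^T · [Sigma^{-1} · (x - mu)] = (-3)·(-2.0164) + (1)·(-0.0656) + (-2)·(-1.5246) = 9.0328.

Step 4 — take square root: d = √(9.0328) ≈ 3.0055.

d(x, mu) = √(9.0328) ≈ 3.0055


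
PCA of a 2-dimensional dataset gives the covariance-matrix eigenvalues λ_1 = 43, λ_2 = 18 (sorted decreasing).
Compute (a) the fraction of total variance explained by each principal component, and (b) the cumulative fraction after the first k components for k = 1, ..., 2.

Step 1 — total variance = trace(Sigma) = Σ λ_i = 43 + 18 = 61.

Step 2 — fraction explained by component i = λ_i / Σ λ:
  PC1: 43/61 = 0.7049
  PC2: 18/61 = 0.2951

Step 3 — cumulative fraction after k components = (λ_1 + ... + λ_k) / Σ λ:
  k = 1: 43/61 = 0.7049
  k = 2: (43 + 18)/61 = 61/61 = 1

Summary (fraction, with percent):

explained: PC1 0.7049 (70.49%), PC2 0.2951 (29.51%);  cumulative: 0.7049, 1


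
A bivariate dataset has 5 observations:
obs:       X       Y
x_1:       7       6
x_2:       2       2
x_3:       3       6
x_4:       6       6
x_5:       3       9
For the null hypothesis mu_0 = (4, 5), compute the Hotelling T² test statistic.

Step 1 — sample mean vector:
  mean(X) = (7 + 2 + 3 + 6 + 3) / 5 = 21/5 = 4.2
  mean(Y) = (6 + 2 + 6 + 6 + 9) / 5 = 29/5 = 5.8
  x̄ = (4.2, 5.8),  deviation x̄ - mu_0 = (4.2, 5.8) - (4, 5) = (0.2, 0.8).

Step 2 — sample covariance matrix, S[i,j] = (1/(n-1)) · Σ_k (x_{k,i} - mean_i) · (x_{k,j} - mean_j), divisor n-1 = 4:
  S[X,X] = ((2.8)·(2.8) + (-2.2)·(-2.2) + (-1.2)·(-1.2) + (1.8)·(1.8) + (-1.2)·(-1.2)) / 4 = 18.8/4 = 4.7
  S[X,Y] = ((2.8)·(0.2) + (-2.2)·(-3.8) + (-1.2)·(0.2) + (1.8)·(0.2) + (-1.2)·(3.2)) / 4 = 5.2/4 = 1.3
  S[Y,Y] = ((0.2)·(0.2) + (-3.8)·(-3.8) + (0.2)·(0.2) + (0.2)·(0.2) + (3.2)·(3.2)) / 4 = 24.8/4 = 6.2
  S = [[4.7, 1.3],
 [1.3, 6.2]].

Step 3 — invert S. det(S) = 4.7·6.2 - (1.3)² = 27.45.
  S^{-1} = (1/det) · [[d, -b], [-b, a]] = [[0.2259, -0.0474],
 [-0.0474, 0.1712]].

Step 4 — quadratic form (x̄ - mu_0)^T · S^{-1} · (x̄ - mu_0):
  S^{-1} · (x̄ - mu_0) = (0.0073, 0.1275),
  (x̄ - mu_0)^T · [...] = (0.2)·(0.0073) + (0.8)·(0.1275) = 0.1035.

Step 5 — scale by n: T² = 5 · 0.1035 = 0.5173.

T² ≈ 0.5173


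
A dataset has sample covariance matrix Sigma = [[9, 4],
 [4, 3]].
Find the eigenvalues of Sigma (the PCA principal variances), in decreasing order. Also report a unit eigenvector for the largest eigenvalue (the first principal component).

Step 1 — characteristic polynomial of 2×2 Sigma:
  det(Sigma - λI) = λ² - trace · λ + det = 0.
  trace = 9 + 3 = 12, det = 9·3 - (4)² = 11.
Step 2 — discriminant:
  Δ = trace² - 4·det = 144 - 44 = 100.
Step 3 — eigenvalues:
  λ = (trace ± √Δ)/2 = (12 ± 10)/2,
  λ_1 = 11,  λ_2 = 1.

Step 4 — unit eigenvector for λ_1: solve (Sigma - λ_1 I)v = 0. First row:
  (9 - 11)·v_x + (4)·v_y = 0, i.e. (-2)·v_x + (4)·v_y = 0,
  so v ∝ (b, λ_1 - a) = (4, 2) = u.
  ||u|| = √((4)² + (2)²) = √(20) ≈ 4.4721,
  v_1 = u/||u|| ≈ (0.8944, 0.4472) (||v_1|| = 1).

λ_1 = 11,  λ_2 = 1;  v_1 ≈ (0.8944, 0.4472)


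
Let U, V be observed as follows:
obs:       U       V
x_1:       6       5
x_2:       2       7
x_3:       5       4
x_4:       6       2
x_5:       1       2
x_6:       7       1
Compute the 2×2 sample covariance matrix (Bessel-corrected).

Step 1 — column means:
  mean(U) = (6 + 2 + 5 + 6 + 1 + 7) / 6 = 27/6 = 4.5
  mean(V) = (5 + 7 + 4 + 2 + 2 + 1) / 6 = 21/6 = 3.5

Step 2 — sample covariance S[i,j] = (1/(n-1)) · Σ_k (x_{k,i} - mean_i) · (x_{k,j} - mean_j), with n-1 = 5.
  S[U,U] = ((1.5)·(1.5) + (-2.5)·(-2.5) + (0.5)·(0.5) + (1.5)·(1.5) + (-3.5)·(-3.5) + (2.5)·(2.5)) / 5 = 29.5/5 = 5.9
  S[U,V] = ((1.5)·(1.5) + (-2.5)·(3.5) + (0.5)·(0.5) + (1.5)·(-1.5) + (-3.5)·(-1.5) + (2.5)·(-2.5)) / 5 = -9.5/5 = -1.9
  S[V,V] = ((1.5)·(1.5) + (3.5)·(3.5) + (0.5)·(0.5) + (-1.5)·(-1.5) + (-1.5)·(-1.5) + (-2.5)·(-2.5)) / 5 = 25.5/5 = 5.1

S is symmetric (S[j,i] = S[i,j]). Assembling:

S = [[5.9, -1.9],
 [-1.9, 5.1]]


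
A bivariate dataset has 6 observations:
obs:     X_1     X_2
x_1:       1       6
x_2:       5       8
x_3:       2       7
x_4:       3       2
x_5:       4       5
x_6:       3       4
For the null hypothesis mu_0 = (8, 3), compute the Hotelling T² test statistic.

Step 1 — sample mean vector:
  mean(X_1) = (1 + 5 + 2 + 3 + 4 + 3) / 6 = 18/6 = 3
  mean(X_2) = (6 + 8 + 7 + 2 + 5 + 4) / 6 = 32/6 = 5.3333
  x̄ = (3, 5.3333),  deviation x̄ - mu_0 = (3, 5.3333) - (8, 3) = (-5, 2.3333).

Step 2 — sample covariance matrix, S[i,j] = (1/(n-1)) · Σ_k (x_{k,i} - mean_i) · (x_{k,j} - mean_j), divisor n-1 = 5:
  S[X_1,X_1] = ((-2)·(-2) + (2)·(2) + (-1)·(-1) + (0)·(0) + (1)·(1) + (0)·(0)) / 5 = 10/5 = 2
  S[X_1,X_2] = ((-2)·(0.6667) + (2)·(2.6667) + (-1)·(1.6667) + (0)·(-3.3333) + (1)·(-0.3333) + (0)·(-1.3333)) / 5 = 2/5 = 0.4
  S[X_2,X_2] = ((0.6667)·(0.6667) + (2.6667)·(2.6667) + (1.6667)·(1.6667) + (-3.3333)·(-3.3333) + (-0.3333)·(-0.3333) + (-1.3333)·(-1.3333)) / 5 = 23.3333/5 = 4.6667
  S = [[2, 0.4],
 [0.4, 4.6667]].

Step 3 — invert S. det(S) = 2·4.6667 - (0.4)² = 9.1733.
  S^{-1} = (1/det) · [[d, -b], [-b, a]] = [[0.5087, -0.0436],
 [-0.0436, 0.218]].

Step 4 — quadratic form (x̄ - mu_0)^T · S^{-1} · (x̄ - mu_0):
  S^{-1} · (x̄ - mu_0) = (-2.6453, 0.7267),
  (x̄ - mu_0)^T · [...] = (-5)·(-2.6453) + (2.3333)·(0.7267) = 14.9225.

Step 5 — scale by n: T² = 6 · 14.9225 = 89.5349.

T² ≈ 89.5349
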